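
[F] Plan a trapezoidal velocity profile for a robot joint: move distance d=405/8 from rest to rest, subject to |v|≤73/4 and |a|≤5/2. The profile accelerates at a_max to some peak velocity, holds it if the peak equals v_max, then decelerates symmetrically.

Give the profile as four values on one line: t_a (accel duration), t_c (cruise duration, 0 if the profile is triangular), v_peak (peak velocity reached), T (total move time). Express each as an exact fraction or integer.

t_a=9/2 t_c=0 v_peak=45/4 T=9

v_max²/a_max = (73/4)²/(5/2) = 5329/40
405/8 < 5329/40 → triangular
v_peak = √(405/8·5/2) = √(2025/16) = 45/4
t_a = (45/4)/(5/2) = 9/2; t_c = 0
T = 2·9/2 = 9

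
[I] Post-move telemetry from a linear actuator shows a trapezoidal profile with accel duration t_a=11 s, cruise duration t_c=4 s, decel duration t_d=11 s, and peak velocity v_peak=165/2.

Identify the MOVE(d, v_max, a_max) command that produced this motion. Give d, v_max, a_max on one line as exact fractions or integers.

a_max = (165/2)/11 = 15/2
d_a = ½·165/2·11 = 1815/4; d_c = 165/2·4 = 330
d = 2·1815/4 + 330 = 2475/2
t_c = 4 > 0 so v_max = 165/2

d=2475/2 v_max=165/2 a_max=15/2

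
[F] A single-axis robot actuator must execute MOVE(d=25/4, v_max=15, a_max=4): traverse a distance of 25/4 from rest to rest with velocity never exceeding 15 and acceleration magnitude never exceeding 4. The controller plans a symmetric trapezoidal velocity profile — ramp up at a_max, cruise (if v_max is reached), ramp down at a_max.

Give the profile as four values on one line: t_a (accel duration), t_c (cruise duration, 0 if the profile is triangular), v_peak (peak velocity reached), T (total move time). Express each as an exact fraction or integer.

vₘ²/aₘ = 15²/4 = 225/4
25/4 < 225/4 ⇒ no cruise
v_peak = √(25/4·4) = √25 = 5
t_a = 5/4; t_c = 0
T = 2·5/4 = 5/2

t_a=5/4 t_c=0 v_peak=5 T=5/2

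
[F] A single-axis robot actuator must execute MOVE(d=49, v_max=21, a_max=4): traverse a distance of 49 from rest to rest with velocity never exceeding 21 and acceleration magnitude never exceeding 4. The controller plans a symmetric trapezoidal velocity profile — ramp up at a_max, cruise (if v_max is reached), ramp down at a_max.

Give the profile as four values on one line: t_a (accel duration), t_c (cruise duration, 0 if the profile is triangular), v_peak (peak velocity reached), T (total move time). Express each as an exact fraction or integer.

vₘ²/aₘ = 21²/4 = 441/4
49 < 441/4 → triangular
v_peak = √(49·4) = √196 = 14
t_a = 14/4 = 7/2; t_c = 0
T = 2·7/2 = 7

t_a=7/2 t_c=0 v_peak=14 T=7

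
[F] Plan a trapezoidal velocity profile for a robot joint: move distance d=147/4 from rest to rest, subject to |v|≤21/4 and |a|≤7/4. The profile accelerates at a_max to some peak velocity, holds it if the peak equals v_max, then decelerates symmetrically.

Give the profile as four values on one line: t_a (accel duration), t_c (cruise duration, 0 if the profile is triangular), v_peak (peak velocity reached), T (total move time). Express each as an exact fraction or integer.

vₘ²/aₘ = (21/4)²/(7/4) = 63/4
147/4 ≥ 63/4 ⇒ cruise phase
t_a = (21/4)/(7/4) = 3; v_peak = 21/4
d_cruise = 147/4 − 63/4 = 21; t_c = 21/(21/4) = 4
T = 2·3 + 4 = 10

t_a=3 t_c=4 v_peak=21/4 T=10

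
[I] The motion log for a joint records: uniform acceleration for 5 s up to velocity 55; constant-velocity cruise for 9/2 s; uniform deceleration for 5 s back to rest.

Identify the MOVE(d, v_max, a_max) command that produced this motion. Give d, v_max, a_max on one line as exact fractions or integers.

a_max = 55/5 = 11
d_a = ½·55·5 = 275/2; d_c = 55·9/2 = 495/2
d = 2·275/2 + 495/2 = 1045/2
t_c = 9/2 > 0 ⇒ limit active, v_max = 55

d=1045/2 v_max=55 a_max=11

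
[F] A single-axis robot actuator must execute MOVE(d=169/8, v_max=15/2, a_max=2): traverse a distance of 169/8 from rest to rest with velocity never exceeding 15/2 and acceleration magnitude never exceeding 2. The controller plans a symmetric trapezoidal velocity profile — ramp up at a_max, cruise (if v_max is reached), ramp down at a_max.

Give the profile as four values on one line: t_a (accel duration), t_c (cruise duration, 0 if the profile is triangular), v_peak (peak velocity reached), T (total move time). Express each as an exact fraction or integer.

t_a=13/4 t_c=0 v_peak=13/2 T=13/2

vₘ²/aₘ = (15/2)²/2 = 225/8
169/8 < 225/8 so t_c = 0
v_peak = √(169/8·2) = √(169/4) = 13/2
t_a = (13/2)/2 = 13/4; t_c = 0
T = 2·13/4 = 13/2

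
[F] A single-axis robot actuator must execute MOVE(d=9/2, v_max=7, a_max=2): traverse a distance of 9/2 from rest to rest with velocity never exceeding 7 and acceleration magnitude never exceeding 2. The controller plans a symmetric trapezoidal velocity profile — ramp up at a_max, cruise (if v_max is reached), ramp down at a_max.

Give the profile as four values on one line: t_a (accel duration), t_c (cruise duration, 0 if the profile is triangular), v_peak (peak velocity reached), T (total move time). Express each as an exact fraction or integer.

vₘ²/aₘ = 7²/2 = 49/2
9/2 < 49/2 ⇒ no cruise
v_peak = √(9/2·2) = √9 = 3
t_a = 3/2; t_c = 0
T = 2·3/2 = 3

t_a=3/2 t_c=0 v_peak=3 T=3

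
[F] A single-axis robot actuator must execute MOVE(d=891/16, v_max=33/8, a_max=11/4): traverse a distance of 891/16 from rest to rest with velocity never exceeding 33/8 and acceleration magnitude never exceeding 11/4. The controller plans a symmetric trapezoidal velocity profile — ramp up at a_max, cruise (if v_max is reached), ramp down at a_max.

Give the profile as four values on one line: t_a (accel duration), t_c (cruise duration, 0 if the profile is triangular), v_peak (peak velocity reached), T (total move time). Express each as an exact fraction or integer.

v_max²/a_max = (33/8)²/(11/4) = 99/16
891/16 ≥ 99/16 so v_max reached
t_a = (33/8)/(11/4) = 3/2; v_peak = 33/8
d_cruise = 891/16 − 99/16 = 99/2; t_c = (99/2)/(33/8) = 12
T = 2·3/2 + 12 = 15

t_a=3/2 t_c=12 v_peak=33/8 T=15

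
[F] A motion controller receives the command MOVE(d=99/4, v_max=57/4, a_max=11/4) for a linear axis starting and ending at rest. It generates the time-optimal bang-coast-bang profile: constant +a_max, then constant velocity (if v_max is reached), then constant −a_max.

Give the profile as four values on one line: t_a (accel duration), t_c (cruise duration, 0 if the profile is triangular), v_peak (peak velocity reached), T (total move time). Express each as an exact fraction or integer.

t_a=3 t_c=0 v_peak=33/4 T=6

v_max²/a_max = (57/4)²/(11/4) = 3249/44
99/4 < 3249/44 ⇒ no cruise
v_peak = √(99/4·11/4) = √(1089/16) = 33/4
t_a = (33/4)/(11/4) = 3; t_c = 0
T = 2·3 = 6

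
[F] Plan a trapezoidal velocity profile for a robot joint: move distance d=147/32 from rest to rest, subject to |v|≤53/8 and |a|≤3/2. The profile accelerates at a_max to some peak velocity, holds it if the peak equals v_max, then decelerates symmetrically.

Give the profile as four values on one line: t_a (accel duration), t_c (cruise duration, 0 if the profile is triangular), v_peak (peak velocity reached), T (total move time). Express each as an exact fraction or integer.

vₘ²/aₘ = (53/8)²/(3/2) = 2809/96
147/32 < 2809/96 so t_c = 0
v_peak = √(147/32·3/2) = √(441/64) = 21/8
t_a = (21/8)/(3/2) = 7/4; t_c = 0
T = 2·7/4 = 7/2

t_a=7/4 t_c=0 v_peak=21/8 T=7/2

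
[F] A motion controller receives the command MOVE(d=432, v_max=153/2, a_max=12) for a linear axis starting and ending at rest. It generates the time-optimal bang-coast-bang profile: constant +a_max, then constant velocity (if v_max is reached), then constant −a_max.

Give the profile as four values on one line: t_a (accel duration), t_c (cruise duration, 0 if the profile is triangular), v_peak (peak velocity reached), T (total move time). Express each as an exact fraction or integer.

t_a=6 t_c=0 v_peak=72 T=12

vₘ²/aₘ = (153/2)²/12 = 7803/16
432 < 7803/16 ⇒ no cruise
v_peak = √(432·12) = √5184 = 72
t_a = 72/12 = 6; t_c = 0
T = 2·6 = 12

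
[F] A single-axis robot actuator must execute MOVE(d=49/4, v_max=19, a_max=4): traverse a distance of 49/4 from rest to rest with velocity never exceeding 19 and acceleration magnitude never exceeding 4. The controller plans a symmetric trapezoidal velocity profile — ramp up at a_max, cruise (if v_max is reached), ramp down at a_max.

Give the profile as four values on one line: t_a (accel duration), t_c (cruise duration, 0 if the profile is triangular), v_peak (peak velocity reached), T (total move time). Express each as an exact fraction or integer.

v_max²/a_max = 19²/4 = 361/4
49/4 < 361/4 so t_c = 0
v_peak = √(49/4·4) = √49 = 7
t_a = 7/4; t_c = 0
T = 2·7/4 = 7/2

t_a=7/4 t_c=0 v_peak=7 T=7/2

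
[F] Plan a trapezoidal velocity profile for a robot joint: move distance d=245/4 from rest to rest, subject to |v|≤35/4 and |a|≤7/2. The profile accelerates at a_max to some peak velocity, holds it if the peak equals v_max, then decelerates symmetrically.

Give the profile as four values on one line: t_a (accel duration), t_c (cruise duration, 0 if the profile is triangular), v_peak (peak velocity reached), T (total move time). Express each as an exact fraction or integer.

t_a=5/2 t_c=9/2 v_peak=35/4 T=19/2

vₘ²/aₘ = (35/4)²/(7/2) = 175/8
245/4 ≥ 175/8 so v_max reached
t_a = (35/4)/(7/2) = 5/2; v_peak = 35/4
d_cruise = 245/4 − 175/8 = 315/8; t_c = (315/8)/(35/4) = 9/2
T = 2·5/2 + 9/2 = 19/2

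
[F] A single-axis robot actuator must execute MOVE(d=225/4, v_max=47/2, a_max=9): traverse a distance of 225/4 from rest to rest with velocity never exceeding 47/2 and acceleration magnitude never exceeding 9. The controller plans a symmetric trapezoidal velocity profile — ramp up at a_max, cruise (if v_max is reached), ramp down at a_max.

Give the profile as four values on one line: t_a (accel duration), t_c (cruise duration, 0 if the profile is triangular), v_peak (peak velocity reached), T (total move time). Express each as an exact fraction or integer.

vₘ²/aₘ = (47/2)²/9 = 2209/36
225/4 < 2209/36 → triangular
v_peak = √(225/4·9) = √(2025/4) = 45/2
t_a = (45/2)/9 = 5/2; t_c = 0
T = 2·5/2 = 5

t_a=5/2 t_c=0 v_peak=45/2 T=5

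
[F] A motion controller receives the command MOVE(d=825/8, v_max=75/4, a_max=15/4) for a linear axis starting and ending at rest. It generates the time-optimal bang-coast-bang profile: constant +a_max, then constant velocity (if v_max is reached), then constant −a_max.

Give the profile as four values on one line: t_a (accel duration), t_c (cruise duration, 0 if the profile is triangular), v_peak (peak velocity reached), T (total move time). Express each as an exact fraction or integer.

vₘ²/aₘ = (75/4)²/(15/4) = 375/4
825/8 ≥ 375/4 ⇒ cruise phase
t_a = (75/4)/(15/4) = 5; v_peak = 75/4
d_cruise = 825/8 − 375/4 = 75/8; t_c = (75/8)/(75/4) = 1/2
T = 2·5 + 1/2 = 21/2

t_a=5 t_c=1/2 v_peak=75/4 T=21/2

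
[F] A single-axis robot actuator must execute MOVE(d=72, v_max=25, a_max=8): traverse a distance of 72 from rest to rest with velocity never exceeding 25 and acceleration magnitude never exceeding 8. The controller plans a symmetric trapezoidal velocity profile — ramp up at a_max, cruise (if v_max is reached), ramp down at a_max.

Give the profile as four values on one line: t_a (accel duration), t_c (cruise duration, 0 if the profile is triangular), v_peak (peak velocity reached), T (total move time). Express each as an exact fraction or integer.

(v_max)²/a_max = 25²/8 = 625/8
72 < 625/8 ⇒ no cruise
v_peak = √(72·8) = √576 = 24
t_a = 24/8 = 3; t_c = 0
T = 2·3 = 6

t_a=3 t_c=0 v_peak=24 T=6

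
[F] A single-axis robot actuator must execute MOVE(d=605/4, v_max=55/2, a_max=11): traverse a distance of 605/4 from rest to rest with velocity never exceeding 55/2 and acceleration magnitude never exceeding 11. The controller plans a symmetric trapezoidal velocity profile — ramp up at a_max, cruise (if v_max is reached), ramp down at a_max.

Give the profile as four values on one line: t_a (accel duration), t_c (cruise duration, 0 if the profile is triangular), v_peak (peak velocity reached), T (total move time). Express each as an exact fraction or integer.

vₘ²/aₘ = (55/2)²/11 = 275/4
605/4 ≥ 275/4 → trapezoidal
t_a = (55/2)/11 = 5/2; v_peak = 55/2
d_cruise = 605/4 − 275/4 = 165/2; t_c = (165/2)/(55/2) = 3
T = 2·5/2 + 3 = 8

t_a=5/2 t_c=3 v_peak=55/2 T=8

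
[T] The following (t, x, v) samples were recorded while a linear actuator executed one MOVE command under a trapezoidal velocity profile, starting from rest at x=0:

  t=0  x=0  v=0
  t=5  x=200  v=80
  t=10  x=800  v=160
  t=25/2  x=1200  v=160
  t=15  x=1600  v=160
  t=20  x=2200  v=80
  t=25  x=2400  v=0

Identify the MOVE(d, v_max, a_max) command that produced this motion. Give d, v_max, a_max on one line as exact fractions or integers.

final state: t=25, x=2400, v=0 → d = 2400
a_max = (80−0)/(5−0) = 16
max v = 160 over t∈[10,15] → v_max = 160
check: 160·(10+5) = 2400 ✓

d=2400 v_max=160 a_max=16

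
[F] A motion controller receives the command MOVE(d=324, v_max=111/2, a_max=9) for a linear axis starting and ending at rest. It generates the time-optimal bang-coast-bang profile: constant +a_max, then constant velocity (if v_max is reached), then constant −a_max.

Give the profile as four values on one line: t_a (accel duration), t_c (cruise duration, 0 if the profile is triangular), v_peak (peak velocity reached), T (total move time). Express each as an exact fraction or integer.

t_a=6 t_c=0 v_peak=54 T=12

vₘ²/aₘ = (111/2)²/9 = 1369/4
324 < 1369/4 → triangular
v_peak = √(324·9) = √2916 = 54
t_a = 54/9 = 6; t_c = 0
T = 2·6 = 12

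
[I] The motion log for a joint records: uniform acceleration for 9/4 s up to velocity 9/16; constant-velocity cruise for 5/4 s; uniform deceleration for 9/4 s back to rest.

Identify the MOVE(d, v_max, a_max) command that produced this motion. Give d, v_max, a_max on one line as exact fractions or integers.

d=63/32 v_max=9/16 a_max=1/4

a_max = (9/16)/(9/4) = 1/4
d_a = ½·9/16·9/4 = 81/128; d_c = 9/16·5/4 = 45/64
d = 2·81/128 + 45/64 = 63/32
t_c = 5/4 > 0 → v_max = v_peak = 9/16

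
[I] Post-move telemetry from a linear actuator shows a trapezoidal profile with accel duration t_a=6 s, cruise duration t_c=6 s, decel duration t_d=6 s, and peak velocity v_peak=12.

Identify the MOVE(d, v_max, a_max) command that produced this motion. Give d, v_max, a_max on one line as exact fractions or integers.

d=144 v_max=12 a_max=2

a_max = 12/6 = 2
d_a = ½·12·6 = 36; d_c = 12·6 = 72
d = 2·36 + 72 = 144
t_c = 6 > 0 → v_max = v_peak = 12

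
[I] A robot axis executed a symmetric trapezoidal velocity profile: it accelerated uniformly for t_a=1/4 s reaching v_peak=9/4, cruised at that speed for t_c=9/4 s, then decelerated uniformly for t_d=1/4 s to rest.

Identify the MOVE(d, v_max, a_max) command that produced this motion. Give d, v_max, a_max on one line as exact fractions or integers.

a_max = (9/4)/(1/4) = 9
d_a = ½·9/4·1/4 = 9/32; d_c = 9/4·9/4 = 81/16
d = 2·9/32 + 81/16 = 45/8
t_c = 9/4 > 0 so v_max = 9/4

d=45/8 v_max=9/4 a_max=9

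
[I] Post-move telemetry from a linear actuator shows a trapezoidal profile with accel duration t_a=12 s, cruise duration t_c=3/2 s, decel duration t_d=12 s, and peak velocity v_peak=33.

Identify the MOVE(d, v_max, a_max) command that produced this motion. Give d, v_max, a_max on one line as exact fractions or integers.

d=891/2 v_max=33 a_max=11/4

a_max = 33/12 = 11/4
d_a = ½·33·12 = 198; d_c = 33·3/2 = 99/2
d = 2·198 + 99/2 = 891/2
t_c = 3/2 > 0 → v_max = v_peak = 33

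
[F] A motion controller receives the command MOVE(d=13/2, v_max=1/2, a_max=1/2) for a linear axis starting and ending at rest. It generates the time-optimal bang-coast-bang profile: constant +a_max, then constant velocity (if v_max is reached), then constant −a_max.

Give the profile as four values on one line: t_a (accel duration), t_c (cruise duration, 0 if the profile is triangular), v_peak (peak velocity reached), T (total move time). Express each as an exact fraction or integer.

t_a=1 t_c=12 v_peak=1/2 T=14

v_max²/a_max = (1/2)²/(1/2) = 1/2
13/2 ≥ 1/2 ⇒ cruise phase
t_a = (1/2)/(1/2) = 1; v_peak = 1/2
d_cruise = 13/2 − 1/2 = 6; t_c = 6/(1/2) = 12
T = 2·1 + 12 = 14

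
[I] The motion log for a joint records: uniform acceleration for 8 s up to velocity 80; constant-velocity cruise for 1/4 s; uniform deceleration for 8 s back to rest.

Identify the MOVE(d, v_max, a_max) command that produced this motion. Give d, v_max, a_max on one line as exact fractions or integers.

a_max = 80/8 = 10
d_a = ½·80·8 = 320; d_c = 80·1/4 = 20
d = 2·320 + 20 = 660
t_c = 1/4 > 0 so v_max = 80

d=660 v_max=80 a_max=10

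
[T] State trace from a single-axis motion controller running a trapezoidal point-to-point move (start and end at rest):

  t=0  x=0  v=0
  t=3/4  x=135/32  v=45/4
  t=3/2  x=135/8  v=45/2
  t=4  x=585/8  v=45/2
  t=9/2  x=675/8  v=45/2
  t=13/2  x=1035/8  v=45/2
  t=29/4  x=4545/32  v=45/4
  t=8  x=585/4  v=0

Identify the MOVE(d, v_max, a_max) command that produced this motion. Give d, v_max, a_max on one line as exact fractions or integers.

d=585/4 v_max=45/2 a_max=15

final state: t=8, x=585/4, v=0 → d = 585/4
a_max = (45/4−0)/(3/4−0) = 15
max v = 45/2 over t∈[3/2,13/2] → v_max = 45/2
check: 45/2·(3/2+5) = 585/4 ✓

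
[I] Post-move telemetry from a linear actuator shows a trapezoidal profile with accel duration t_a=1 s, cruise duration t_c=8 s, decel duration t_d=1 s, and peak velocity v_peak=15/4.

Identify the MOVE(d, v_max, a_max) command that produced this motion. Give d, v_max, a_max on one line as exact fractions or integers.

a_max = (15/4)/1 = 15/4
d_a = ½·15/4·1 = 15/8; d_c = 15/4·8 = 30
d = 2·15/8 + 30 = 135/4
t_c = 8 > 0 so v_max = 15/4

d=135/4 v_max=15/4 a_max=15/4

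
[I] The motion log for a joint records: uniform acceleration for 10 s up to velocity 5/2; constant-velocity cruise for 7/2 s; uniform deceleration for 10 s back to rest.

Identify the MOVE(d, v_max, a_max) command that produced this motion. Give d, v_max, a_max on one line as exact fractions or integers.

a_max = (5/2)/10 = 1/4
d_a = ½·5/2·10 = 25/2; d_c = 5/2·7/2 = 35/4
d = 2·25/2 + 35/4 = 135/4
t_c = 7/2 > 0 ⇒ limit active, v_max = 5/2

d=135/4 v_max=5/2 a_max=1/4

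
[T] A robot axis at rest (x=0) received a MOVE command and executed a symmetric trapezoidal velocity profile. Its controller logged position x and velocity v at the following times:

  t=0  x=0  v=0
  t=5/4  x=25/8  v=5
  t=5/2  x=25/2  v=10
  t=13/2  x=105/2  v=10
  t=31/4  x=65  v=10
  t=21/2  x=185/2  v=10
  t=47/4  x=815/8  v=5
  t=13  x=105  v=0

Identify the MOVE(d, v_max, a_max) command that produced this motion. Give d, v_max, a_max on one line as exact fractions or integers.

final state: t=13, x=105, v=0 → d = 105
a_max = (5−0)/(5/4−0) = 4
max v = 10 over t∈[5/2,21/2] → v_max = 10
check: 10·(5/2+8) = 105 ✓

d=105 v_max=10 a_max=4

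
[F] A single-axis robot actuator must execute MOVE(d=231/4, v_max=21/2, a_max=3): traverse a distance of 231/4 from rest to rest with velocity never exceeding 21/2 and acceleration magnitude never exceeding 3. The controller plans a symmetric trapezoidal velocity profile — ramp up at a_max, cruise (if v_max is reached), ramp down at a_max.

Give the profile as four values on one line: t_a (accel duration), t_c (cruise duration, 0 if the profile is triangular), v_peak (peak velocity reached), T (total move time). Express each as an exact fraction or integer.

vₘ²/aₘ = (21/2)²/3 = 147/4
231/4 ≥ 147/4 so v_max reached
t_a = (21/2)/3 = 7/2; v_peak = 21/2
d_cruise = 231/4 − 147/4 = 21; t_c = 21/(21/2) = 2
T = 2·7/2 + 2 = 9

t_a=7/2 t_c=2 v_peak=21/2 T=9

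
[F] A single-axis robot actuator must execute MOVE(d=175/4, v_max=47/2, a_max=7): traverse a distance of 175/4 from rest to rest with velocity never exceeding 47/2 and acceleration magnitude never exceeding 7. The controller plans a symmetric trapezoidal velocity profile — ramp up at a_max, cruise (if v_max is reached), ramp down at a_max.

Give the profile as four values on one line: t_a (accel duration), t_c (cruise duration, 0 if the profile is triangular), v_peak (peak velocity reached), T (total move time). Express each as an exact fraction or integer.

t_a=5/2 t_c=0 v_peak=35/2 T=5

(v_max)²/a_max = (47/2)²/7 = 2209/28
175/4 < 2209/28 → triangular
v_peak = √(175/4·7) = √(1225/4) = 35/2
t_a = (35/2)/7 = 5/2; t_c = 0
T = 2·5/2 = 5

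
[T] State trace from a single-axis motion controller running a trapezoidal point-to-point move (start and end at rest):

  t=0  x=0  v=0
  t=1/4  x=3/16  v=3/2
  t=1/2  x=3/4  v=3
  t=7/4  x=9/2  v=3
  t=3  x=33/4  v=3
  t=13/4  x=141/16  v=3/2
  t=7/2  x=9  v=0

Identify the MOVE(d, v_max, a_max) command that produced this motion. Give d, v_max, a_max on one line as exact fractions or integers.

d=9 v_max=3 a_max=6

final state: t=7/2, x=9, v=0 → d = 9
a_max = (3/2−0)/(1/4−0) = 6
max v = 3 over t∈[1/2,3] → v_max = 3
check: 3·(1/2+5/2) = 9 ✓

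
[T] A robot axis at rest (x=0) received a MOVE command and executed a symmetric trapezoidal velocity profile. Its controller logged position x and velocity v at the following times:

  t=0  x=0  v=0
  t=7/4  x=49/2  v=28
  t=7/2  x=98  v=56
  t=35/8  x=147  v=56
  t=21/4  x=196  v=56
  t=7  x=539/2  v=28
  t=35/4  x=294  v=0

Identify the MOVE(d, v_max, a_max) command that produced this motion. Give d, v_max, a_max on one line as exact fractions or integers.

d=294 v_max=56 a_max=16

final state: t=35/4, x=294, v=0 → d = 294
a_max = (28−0)/(7/4−0) = 16
max v = 56 over t∈[7/2,21/4] → v_max = 56
check: 56·(7/2+7/4) = 294 ✓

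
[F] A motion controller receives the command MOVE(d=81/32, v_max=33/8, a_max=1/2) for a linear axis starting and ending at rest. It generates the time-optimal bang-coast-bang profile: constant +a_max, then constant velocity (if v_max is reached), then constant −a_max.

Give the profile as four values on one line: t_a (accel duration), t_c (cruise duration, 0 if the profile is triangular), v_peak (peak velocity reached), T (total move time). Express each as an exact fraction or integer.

(v_max)²/a_max = (33/8)²/(1/2) = 1089/32
81/32 < 1089/32 so t_c = 0
v_peak = √(81/32·1/2) = √(81/64) = 9/8
t_a = (9/8)/(1/2) = 9/4; t_c = 0
T = 2·9/4 = 9/2

t_a=9/4 t_c=0 v_peak=9/8 T=9/2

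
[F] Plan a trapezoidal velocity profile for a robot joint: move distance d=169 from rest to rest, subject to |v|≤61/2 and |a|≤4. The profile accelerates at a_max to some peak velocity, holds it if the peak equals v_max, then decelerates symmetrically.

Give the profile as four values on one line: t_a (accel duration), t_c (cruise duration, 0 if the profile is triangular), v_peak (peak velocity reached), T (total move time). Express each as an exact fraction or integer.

v_max²/a_max = (61/2)²/4 = 3721/16
169 < 3721/16 ⇒ no cruise
v_peak = √(169·4) = √676 = 26
t_a = 26/4 = 13/2; t_c = 0
T = 2·13/2 = 13

t_a=13/2 t_c=0 v_peak=26 T=13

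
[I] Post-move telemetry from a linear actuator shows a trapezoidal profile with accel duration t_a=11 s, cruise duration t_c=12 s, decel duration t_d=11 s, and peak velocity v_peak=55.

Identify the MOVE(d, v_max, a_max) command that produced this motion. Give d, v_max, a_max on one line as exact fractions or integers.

d=1265 v_max=55 a_max=5

a_max = 55/11 = 5
d_a = ½·55·11 = 605/2; d_c = 55·12 = 660
d = 2·605/2 + 660 = 1265
t_c = 12 > 0 → v_max = v_peak = 55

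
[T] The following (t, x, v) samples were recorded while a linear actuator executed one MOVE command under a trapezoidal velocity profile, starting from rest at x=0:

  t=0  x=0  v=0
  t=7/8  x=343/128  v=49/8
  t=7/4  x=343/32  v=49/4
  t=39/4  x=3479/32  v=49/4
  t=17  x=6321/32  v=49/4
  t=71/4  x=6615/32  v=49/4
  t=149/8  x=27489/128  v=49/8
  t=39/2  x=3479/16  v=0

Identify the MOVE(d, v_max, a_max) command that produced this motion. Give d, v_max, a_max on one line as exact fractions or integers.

final state: t=39/2, x=3479/16, v=0 → d = 3479/16
a_max = (49/8−0)/(7/8−0) = 7
max v = 49/4 over t∈[7/4,71/4] → v_max = 49/4
check: 49/4·(7/4+16) = 3479/16 ✓

d=3479/16 v_max=49/4 a_max=7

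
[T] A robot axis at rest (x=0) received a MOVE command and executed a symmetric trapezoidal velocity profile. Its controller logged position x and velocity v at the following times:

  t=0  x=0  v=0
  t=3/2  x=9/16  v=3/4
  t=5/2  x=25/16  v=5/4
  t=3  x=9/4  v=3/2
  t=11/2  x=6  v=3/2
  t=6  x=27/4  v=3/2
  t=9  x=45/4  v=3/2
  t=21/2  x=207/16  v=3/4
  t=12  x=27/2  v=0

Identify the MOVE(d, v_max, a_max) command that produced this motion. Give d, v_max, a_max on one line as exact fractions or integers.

d=27/2 v_max=3/2 a_max=1/2

final state: t=12, x=27/2, v=0 → d = 27/2
a_max = (3/4−0)/(3/2−0) = 1/2
max v = 3/2 over t∈[3,9] → v_max = 3/2
check: 3/2·(3+6) = 27/2 ✓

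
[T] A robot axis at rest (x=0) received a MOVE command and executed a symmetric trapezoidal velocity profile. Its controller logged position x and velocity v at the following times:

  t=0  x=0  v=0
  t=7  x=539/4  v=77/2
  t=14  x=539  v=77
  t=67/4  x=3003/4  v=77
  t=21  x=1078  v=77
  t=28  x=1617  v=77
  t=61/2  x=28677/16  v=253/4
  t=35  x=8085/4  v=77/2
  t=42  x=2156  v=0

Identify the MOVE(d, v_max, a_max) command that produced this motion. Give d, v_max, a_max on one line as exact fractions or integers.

d=2156 v_max=77 a_max=11/2

final state: t=42, x=2156, v=0 → d = 2156
a_max = (77/2−0)/(7−0) = 11/2
max v = 77 over t∈[14,28] → v_max = 77
check: 77·(14+14) = 2156 ✓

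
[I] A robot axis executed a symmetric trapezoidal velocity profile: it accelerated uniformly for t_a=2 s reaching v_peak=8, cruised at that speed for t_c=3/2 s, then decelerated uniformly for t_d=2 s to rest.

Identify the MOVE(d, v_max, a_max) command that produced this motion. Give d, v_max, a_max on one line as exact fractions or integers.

a_max = 8/2 = 4
d_a = ½·8·2 = 8; d_c = 8·3/2 = 12
d = 2·8 + 12 = 28
t_c = 3/2 > 0 ⇒ limit active, v_max = 8

d=28 v_max=8 a_max=4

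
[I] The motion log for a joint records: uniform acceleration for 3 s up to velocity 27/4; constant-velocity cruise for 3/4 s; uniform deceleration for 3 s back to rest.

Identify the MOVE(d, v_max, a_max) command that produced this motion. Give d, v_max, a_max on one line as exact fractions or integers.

d=405/16 v_max=27/4 a_max=9/4

a_max = (27/4)/3 = 9/4
d_a = ½·27/4·3 = 81/8; d_c = 27/4·3/4 = 81/16
d = 2·81/8 + 81/16 = 405/16
t_c = 3/4 > 0 → v_max = v_peak = 27/4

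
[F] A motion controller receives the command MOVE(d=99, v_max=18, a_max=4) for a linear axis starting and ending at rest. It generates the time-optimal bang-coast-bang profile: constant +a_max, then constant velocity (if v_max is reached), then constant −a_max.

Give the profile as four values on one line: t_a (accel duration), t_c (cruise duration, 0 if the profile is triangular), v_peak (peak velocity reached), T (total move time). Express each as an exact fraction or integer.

t_a=9/2 t_c=1 v_peak=18 T=10

(v_max)²/a_max = 18²/4 = 81
99 ≥ 81 ⇒ cruise phase
t_a = 18/4 = 9/2; v_peak = 18
d_cruise = 99 − 81 = 18; t_c = 18/18 = 1
T = 2·9/2 + 1 = 10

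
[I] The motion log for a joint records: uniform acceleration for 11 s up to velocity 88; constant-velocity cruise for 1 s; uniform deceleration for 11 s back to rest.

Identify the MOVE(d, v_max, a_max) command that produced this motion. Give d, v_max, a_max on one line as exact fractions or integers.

d=1056 v_max=88 a_max=8

a_max = 88/11 = 8
d_a = ½·88·11 = 484; d_c = 88·1 = 88
d = 2·484 + 88 = 1056
t_c = 1 > 0 so v_max = 88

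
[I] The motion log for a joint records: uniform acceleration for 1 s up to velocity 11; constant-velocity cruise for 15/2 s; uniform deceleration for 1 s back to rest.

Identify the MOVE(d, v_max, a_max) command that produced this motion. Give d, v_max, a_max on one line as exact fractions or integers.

a_max = 11/1 = 11
d_a = ½·11·1 = 11/2; d_c = 11·15/2 = 165/2
d = 2·11/2 + 165/2 = 187/2
t_c = 15/2 > 0 ⇒ limit active, v_max = 11

d=187/2 v_max=11 a_max=11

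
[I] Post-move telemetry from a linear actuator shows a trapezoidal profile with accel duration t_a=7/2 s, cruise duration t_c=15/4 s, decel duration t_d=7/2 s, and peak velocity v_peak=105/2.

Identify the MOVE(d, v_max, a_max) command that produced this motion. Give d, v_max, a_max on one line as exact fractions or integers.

d=3045/8 v_max=105/2 a_max=15

a_max = (105/2)/(7/2) = 15
d_a = ½·105/2·7/2 = 735/8; d_c = 105/2·15/4 = 1575/8
d = 2·735/8 + 1575/8 = 3045/8
t_c = 15/4 > 0 ⇒ limit active, v_max = 105/2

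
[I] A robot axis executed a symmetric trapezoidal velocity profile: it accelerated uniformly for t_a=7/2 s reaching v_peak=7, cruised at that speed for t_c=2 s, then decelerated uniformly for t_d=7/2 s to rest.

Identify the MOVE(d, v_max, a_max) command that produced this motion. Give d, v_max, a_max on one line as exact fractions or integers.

d=77/2 v_max=7 a_max=2

a_max = 7/(7/2) = 2
d_a = ½·7·7/2 = 49/4; d_c = 7·2 = 14
d = 2·49/4 + 14 = 77/2
t_c = 2 > 0 → v_max = v_peak = 7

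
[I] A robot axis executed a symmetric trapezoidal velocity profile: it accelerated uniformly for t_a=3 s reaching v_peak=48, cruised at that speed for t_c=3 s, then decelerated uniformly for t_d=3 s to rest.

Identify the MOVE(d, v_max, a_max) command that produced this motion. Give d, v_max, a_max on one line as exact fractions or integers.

a_max = 48/3 = 16
d_a = ½·48·3 = 72; d_c = 48·3 = 144
d = 2·72 + 144 = 288
t_c = 3 > 0 → v_max = v_peak = 48

d=288 v_max=48 a_max=16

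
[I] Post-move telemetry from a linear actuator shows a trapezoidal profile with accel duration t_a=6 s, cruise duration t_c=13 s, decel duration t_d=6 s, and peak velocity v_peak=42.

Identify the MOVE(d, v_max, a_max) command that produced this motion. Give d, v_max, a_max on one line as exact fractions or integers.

a_max = 42/6 = 7
d_a = ½·42·6 = 126; d_c = 42·13 = 546
d = 2·126 + 546 = 798
t_c = 13 > 0 so v_max = 42

d=798 v_max=42 a_max=7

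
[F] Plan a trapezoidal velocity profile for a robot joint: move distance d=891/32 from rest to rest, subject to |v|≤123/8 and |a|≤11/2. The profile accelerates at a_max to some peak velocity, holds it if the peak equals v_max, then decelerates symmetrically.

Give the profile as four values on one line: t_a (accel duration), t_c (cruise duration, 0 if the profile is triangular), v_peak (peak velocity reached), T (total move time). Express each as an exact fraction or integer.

(v_max)²/a_max = (123/8)²/(11/2) = 15129/352
891/32 < 15129/352 so t_c = 0
v_peak = √(891/32·11/2) = √(9801/64) = 99/8
t_a = (99/8)/(11/2) = 9/4; t_c = 0
T = 2·9/4 = 9/2

t_a=9/4 t_c=0 v_peak=99/8 T=9/2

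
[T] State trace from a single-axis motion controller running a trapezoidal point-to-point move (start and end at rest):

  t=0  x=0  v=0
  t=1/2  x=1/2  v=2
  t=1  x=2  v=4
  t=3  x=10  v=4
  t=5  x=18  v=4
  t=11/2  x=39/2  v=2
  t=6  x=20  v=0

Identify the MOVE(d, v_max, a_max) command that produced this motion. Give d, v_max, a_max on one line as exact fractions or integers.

final state: t=6, x=20, v=0 → d = 20
a_max = (2−0)/(1/2−0) = 4
max v = 4 over t∈[1,5] → v_max = 4
check: 4·(1+4) = 20 ✓

d=20 v_max=4 a_max=4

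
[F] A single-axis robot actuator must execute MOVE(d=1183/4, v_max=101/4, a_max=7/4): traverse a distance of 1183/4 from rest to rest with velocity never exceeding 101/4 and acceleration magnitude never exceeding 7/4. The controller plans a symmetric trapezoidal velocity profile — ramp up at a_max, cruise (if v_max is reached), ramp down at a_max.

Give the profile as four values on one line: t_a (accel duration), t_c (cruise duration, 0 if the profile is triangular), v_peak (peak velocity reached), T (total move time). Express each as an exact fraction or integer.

v_max²/a_max = (101/4)²/(7/4) = 10201/28
1183/4 < 10201/28 so t_c = 0
v_peak = √(1183/4·7/4) = √(8281/16) = 91/4
t_a = (91/4)/(7/4) = 13; t_c = 0
T = 2·13 = 26

t_a=13 t_c=0 v_peak=91/4 T=26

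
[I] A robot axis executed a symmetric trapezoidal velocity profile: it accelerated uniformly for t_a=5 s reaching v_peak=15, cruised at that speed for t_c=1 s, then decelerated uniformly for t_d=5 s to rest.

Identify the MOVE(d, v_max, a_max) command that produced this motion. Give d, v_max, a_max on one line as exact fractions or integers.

a_max = 15/5 = 3
d_a = ½·15·5 = 75/2; d_c = 15·1 = 15
d = 2·75/2 + 15 = 90
t_c = 1 > 0 so v_max = 15

d=90 v_max=15 a_max=3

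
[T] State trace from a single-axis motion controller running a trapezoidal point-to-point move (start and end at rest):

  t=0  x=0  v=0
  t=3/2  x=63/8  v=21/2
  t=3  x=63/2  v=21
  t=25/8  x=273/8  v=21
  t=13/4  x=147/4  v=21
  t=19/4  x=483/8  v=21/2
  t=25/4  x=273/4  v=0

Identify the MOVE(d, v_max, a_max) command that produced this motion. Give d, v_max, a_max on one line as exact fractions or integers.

final state: t=25/4, x=273/4, v=0 → d = 273/4
a_max = (21/2−0)/(3/2−0) = 7
max v = 21 over t∈[3,13/4] → v_max = 21
check: 21·(3+1/4) = 273/4 ✓

d=273/4 v_max=21 a_max=7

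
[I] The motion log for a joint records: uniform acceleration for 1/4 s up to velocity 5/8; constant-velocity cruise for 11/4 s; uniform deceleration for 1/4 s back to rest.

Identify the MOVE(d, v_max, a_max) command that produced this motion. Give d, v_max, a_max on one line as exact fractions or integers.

a_max = (5/8)/(1/4) = 5/2
d_a = ½·5/8·1/4 = 5/64; d_c = 5/8·11/4 = 55/32
d = 2·5/64 + 55/32 = 15/8
t_c = 11/4 > 0 ⇒ limit active, v_max = 5/8

d=15/8 v_max=5/8 a_max=5/2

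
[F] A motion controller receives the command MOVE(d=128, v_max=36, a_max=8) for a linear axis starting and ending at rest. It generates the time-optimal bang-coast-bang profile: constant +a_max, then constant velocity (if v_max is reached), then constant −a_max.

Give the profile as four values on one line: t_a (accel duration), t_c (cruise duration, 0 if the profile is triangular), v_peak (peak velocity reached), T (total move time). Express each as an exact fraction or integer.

t_a=4 t_c=0 v_peak=32 T=8

vₘ²/aₘ = 36²/8 = 162
128 < 162 → triangular
v_peak = √(128·8) = √1024 = 32
t_a = 32/8 = 4; t_c = 0
T = 2·4 = 8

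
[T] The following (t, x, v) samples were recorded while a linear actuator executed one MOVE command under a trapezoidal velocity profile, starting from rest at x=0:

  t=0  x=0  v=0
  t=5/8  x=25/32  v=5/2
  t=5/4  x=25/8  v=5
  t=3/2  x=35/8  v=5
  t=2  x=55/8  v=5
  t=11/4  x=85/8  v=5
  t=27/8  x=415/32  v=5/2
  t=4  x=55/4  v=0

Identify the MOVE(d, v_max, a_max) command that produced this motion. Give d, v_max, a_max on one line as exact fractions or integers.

final state: t=4, x=55/4, v=0 → d = 55/4
a_max = (5/2−0)/(5/8−0) = 4
max v = 5 over t∈[5/4,11/4] → v_max = 5
check: 5·(5/4+3/2) = 55/4 ✓

d=55/4 v_max=5 a_max=4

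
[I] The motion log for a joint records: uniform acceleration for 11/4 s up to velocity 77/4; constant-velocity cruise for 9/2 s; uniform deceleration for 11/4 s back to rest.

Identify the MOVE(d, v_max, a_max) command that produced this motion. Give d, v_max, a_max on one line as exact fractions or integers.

d=2233/16 v_max=77/4 a_max=7

a_max = (77/4)/(11/4) = 7
d_a = ½·77/4·11/4 = 847/32; d_c = 77/4·9/2 = 693/8
d = 2·847/32 + 693/8 = 2233/16
t_c = 9/2 > 0 ⇒ limit active, v_max = 77/4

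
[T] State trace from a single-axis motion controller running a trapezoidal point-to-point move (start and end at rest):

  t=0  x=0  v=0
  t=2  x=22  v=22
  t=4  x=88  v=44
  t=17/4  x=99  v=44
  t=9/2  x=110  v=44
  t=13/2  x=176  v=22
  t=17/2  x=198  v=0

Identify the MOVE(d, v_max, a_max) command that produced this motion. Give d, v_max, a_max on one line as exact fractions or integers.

d=198 v_max=44 a_max=11

final state: t=17/2, x=198, v=0 → d = 198
a_max = (22−0)/(2−0) = 11
max v = 44 over t∈[4,9/2] → v_max = 44
check: 44·(4+1/2) = 198 ✓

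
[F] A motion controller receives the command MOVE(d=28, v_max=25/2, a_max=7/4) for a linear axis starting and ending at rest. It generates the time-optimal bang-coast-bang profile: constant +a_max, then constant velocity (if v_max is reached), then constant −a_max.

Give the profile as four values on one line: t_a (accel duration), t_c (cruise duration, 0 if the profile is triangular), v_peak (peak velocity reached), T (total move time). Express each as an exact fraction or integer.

t_a=4 t_c=0 v_peak=7 T=8

v_max²/a_max = (25/2)²/(7/4) = 625/7
28 < 625/7 so t_c = 0
v_peak = √(28·7/4) = √49 = 7
t_a = 7/(7/4) = 4; t_c = 0
T = 2·4 = 8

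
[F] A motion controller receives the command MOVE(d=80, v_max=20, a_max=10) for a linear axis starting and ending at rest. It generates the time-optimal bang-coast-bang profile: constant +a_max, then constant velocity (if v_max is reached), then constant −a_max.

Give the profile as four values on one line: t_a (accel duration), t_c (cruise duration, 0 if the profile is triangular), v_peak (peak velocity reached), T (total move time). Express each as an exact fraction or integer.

t_a=2 t_c=2 v_peak=20 T=6

v_max²/a_max = 20²/10 = 40
80 ≥ 40 → trapezoidal
t_a = 20/10 = 2; v_peak = 20
d_cruise = 80 − 40 = 40; t_c = 40/20 = 2
T = 2·2 + 2 = 6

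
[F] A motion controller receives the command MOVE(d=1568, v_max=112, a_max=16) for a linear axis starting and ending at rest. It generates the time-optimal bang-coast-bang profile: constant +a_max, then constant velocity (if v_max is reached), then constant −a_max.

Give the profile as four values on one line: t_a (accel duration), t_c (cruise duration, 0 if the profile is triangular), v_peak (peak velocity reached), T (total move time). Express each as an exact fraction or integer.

vₘ²/aₘ = 112²/16 = 784
1568 ≥ 784 → trapezoidal
t_a = 112/16 = 7; v_peak = 112
d_cruise = 1568 − 784 = 784; t_c = 784/112 = 7
T = 2·7 + 7 = 21

t_a=7 t_c=7 v_peak=112 T=21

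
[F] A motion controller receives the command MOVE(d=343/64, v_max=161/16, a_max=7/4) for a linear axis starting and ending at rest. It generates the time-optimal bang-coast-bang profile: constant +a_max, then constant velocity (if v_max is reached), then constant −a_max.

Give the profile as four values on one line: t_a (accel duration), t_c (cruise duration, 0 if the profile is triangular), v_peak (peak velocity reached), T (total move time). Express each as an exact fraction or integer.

(v_max)²/a_max = (161/16)²/(7/4) = 3703/64
343/64 < 3703/64 → triangular
v_peak = √(343/64·7/4) = √(2401/256) = 49/16
t_a = (49/16)/(7/4) = 7/4; t_c = 0
T = 2·7/4 = 7/2

t_a=7/4 t_c=0 v_peak=49/16 T=7/2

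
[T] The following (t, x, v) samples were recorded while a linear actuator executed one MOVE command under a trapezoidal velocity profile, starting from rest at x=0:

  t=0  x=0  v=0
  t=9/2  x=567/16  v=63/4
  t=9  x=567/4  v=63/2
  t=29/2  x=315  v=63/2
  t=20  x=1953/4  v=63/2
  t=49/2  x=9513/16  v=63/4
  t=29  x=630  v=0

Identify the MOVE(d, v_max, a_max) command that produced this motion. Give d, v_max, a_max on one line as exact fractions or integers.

final state: t=29, x=630, v=0 → d = 630
a_max = (63/4−0)/(9/2−0) = 7/2
max v = 63/2 over t∈[9,20] → v_max = 63/2
check: 63/2·(9+11) = 630 ✓

d=630 v_max=63/2 a_max=7/2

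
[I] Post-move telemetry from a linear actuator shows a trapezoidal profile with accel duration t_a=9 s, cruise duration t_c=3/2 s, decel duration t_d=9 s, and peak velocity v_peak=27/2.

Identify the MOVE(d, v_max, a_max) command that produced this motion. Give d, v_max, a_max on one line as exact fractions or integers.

a_max = (27/2)/9 = 3/2
d_a = ½·27/2·9 = 243/4; d_c = 27/2·3/2 = 81/4
d = 2·243/4 + 81/4 = 567/4
t_c = 3/2 > 0 → v_max = v_peak = 27/2

d=567/4 v_max=27/2 a_max=3/2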